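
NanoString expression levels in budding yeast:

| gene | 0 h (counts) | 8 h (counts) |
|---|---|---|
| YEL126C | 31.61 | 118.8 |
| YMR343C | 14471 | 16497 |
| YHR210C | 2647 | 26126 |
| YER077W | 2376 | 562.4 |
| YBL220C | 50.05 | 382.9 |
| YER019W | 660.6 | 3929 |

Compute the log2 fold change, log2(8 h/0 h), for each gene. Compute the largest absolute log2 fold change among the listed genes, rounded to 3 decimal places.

3.303

log2(118.8/31.61) = 1.910  (YEL126C)
log2(16497/14471) = 0.189  (YMR343C)
log2(26126/2647) = 3.303  (YHR210C)
log2(562.4/2376) = -2.079  (YER077W)
log2(382.9/50.05) = 2.936  (YBL220C)
log2(3929/660.6) = 2.572  (YER019W)
The largest magnitude belongs to YHR210C.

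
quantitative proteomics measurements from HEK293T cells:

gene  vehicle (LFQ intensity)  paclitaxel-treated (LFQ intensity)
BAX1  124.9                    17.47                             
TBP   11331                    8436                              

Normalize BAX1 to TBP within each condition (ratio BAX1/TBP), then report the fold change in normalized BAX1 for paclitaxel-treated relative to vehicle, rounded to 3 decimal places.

0.188

BAX1/TBP (vehicle) = 124.9 / 11331 = 0.011023
BAX1/TBP (paclitaxel-treated) = 17.47 / 8436 = 0.0020709
Fold change = 0.0020709 / 0.011023 = 0.1879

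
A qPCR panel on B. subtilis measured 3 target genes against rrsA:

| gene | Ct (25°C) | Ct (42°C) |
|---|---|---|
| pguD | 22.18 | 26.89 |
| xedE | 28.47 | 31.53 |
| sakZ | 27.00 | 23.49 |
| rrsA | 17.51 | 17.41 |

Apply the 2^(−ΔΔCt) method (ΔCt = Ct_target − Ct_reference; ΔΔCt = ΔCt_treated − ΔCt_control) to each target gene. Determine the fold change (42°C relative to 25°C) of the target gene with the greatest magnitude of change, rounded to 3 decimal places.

pguD: ΔΔCt = (26.89−17.41) − (22.18−17.51) = 9.48 − 4.67 = 4.81; fold change = 2^-4.81 = 0.036
xedE: ΔΔCt = (31.53−17.41) − (28.47−17.51) = 14.12 − 10.96 = 3.16; fold change = 2^-3.16 = 0.112
sakZ: ΔΔCt = (23.49−17.41) − (27.00−17.51) = 6.08 − 9.49 = -3.41; fold change = 2^3.41 = 10.629
pguD has the largest |ΔΔCt| = 4.81.

0.036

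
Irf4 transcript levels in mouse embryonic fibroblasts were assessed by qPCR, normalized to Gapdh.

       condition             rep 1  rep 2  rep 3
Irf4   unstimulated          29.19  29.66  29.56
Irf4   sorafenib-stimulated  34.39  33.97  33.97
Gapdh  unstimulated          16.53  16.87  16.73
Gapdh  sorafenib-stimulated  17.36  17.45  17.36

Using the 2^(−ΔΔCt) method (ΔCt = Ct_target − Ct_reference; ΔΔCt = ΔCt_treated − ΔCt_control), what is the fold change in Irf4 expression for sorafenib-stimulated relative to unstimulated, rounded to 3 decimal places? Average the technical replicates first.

Mean Ct: Irf4 unstimulated 29.470; Irf4 sorafenib-stimulated 34.110; Gapdh unstimulated 16.710; Gapdh sorafenib-stimulated 17.390
ΔCt(unstimulated) = 29.470 − 16.710 = 12.760
ΔCt(sorafenib-stimulated) = 34.110 − 17.390 = 16.720
ΔΔCt = 16.720 − 12.760 = 3.960
Fold change = 2^(−3.960) = 0.0643

0.064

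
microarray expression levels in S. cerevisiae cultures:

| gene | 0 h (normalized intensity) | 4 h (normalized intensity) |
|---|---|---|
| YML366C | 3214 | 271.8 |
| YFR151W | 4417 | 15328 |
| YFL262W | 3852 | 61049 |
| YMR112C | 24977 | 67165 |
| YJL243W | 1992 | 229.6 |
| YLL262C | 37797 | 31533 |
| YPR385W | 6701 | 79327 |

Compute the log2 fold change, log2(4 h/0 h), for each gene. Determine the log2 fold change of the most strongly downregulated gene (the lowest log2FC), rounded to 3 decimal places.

log2(271.8/3214) = -3.564  (YML366C)
log2(15328/4417) = 1.795  (YFR151W)
log2(61049/3852) = 3.986  (YFL262W)
log2(67165/24977) = 1.427  (YMR112C)
log2(229.6/1992) = -3.117  (YJL243W)
log2(31533/37797) = -0.261  (YLL262C)
log2(79327/6701) = 3.565  (YPR385W)
YML366C is most strongly downregulated.

-3.564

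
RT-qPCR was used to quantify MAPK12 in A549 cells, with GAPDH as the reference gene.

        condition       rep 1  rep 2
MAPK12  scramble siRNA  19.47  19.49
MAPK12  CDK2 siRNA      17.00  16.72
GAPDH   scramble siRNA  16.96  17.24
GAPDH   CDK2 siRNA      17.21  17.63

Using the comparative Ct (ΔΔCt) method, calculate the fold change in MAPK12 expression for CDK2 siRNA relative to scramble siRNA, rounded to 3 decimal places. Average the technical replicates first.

Mean Ct: MAPK12 scramble siRNA 19.480; MAPK12 CDK2 siRNA 16.860; GAPDH scramble siRNA 17.100; GAPDH CDK2 siRNA 17.420
ΔCt(scramble siRNA) = 19.480 − 17.100 = 2.380
ΔCt(CDK2 siRNA) = 16.860 − 17.420 = -0.560
ΔΔCt = -0.560 − 2.380 = -2.940
Fold change = 2^(−(-2.940)) = 2^2.940 = 7.6741

7.674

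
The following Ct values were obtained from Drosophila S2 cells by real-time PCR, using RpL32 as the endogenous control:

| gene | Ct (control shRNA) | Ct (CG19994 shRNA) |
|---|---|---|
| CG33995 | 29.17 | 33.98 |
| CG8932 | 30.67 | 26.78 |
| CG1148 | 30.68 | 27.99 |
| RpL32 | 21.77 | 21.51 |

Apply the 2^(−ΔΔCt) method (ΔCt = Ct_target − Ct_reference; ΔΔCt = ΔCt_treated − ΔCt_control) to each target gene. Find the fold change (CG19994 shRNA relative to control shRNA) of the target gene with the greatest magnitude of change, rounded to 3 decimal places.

CG33995: ΔΔCt = (33.98−21.51) − (29.17−21.77) = 12.47 − 7.40 = 5.07; fold change = 2^-5.07 = 0.030
CG8932: ΔΔCt = (26.78−21.51) − (30.67−21.77) = 5.27 − 8.90 = -3.63; fold change = 2^3.63 = 12.381
CG1148: ΔΔCt = (27.99−21.51) − (30.68−21.77) = 6.48 − 8.91 = -2.43; fold change = 2^2.43 = 5.389
CG33995 has the largest |ΔΔCt| = 5.07.

0.030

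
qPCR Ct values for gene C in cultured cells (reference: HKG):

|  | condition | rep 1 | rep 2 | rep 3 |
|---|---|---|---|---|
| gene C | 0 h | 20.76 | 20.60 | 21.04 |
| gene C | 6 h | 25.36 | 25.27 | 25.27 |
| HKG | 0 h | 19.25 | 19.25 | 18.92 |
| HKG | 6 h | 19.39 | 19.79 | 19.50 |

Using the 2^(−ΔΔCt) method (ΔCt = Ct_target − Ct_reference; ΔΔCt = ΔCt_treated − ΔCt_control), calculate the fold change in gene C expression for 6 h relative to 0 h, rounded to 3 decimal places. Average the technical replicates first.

Mean Ct: gene C 0 h 20.800; gene C 6 h 25.300; HKG 0 h 19.140; HKG 6 h 19.560
ΔCt(0 h) = 20.800 − 19.140 = 1.660
ΔCt(6 h) = 25.300 − 19.560 = 5.740
ΔΔCt = 5.740 − 1.660 = 4.080
Fold change = 2^(−4.080) = 0.0591

0.059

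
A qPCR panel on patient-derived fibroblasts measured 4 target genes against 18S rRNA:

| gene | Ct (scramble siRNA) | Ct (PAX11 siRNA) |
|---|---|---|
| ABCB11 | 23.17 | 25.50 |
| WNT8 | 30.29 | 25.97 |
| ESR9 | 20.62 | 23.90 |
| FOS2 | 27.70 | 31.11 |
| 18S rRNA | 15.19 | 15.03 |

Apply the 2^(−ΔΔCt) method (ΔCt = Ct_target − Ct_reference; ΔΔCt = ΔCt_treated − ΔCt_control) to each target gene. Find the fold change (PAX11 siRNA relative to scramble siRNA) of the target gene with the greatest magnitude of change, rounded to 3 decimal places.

ABCB11: ΔΔCt = (25.50−15.03) − (23.17−15.19) = 10.47 − 7.98 = 2.49; fold change = 2^-2.49 = 0.178
WNT8: ΔΔCt = (25.97−15.03) − (30.29−15.19) = 10.94 − 15.10 = -4.16; fold change = 2^4.16 = 17.877
ESR9: ΔΔCt = (23.90−15.03) − (20.62−15.19) = 8.87 − 5.43 = 3.44; fold change = 2^-3.44 = 0.092
FOS2: ΔΔCt = (31.11−15.03) − (27.70−15.19) = 16.08 − 12.51 = 3.57; fold change = 2^-3.57 = 0.084
WNT8 has the largest |ΔΔCt| = 4.16.

17.877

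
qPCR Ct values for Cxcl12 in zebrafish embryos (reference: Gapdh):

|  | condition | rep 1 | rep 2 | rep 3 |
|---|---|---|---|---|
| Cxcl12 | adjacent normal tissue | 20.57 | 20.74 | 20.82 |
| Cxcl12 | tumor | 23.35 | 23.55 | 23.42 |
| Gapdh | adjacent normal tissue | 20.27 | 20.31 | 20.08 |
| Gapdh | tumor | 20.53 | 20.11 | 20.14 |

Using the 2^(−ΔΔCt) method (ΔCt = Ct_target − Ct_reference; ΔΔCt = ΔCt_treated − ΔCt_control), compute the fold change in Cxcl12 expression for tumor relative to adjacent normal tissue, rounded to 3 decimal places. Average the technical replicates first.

Mean Ct: Cxcl12 adjacent normal tissue 20.710; Cxcl12 tumor 23.440; Gapdh adjacent normal tissue 20.220; Gapdh tumor 20.260
ΔCt(adjacent normal tissue) = 20.710 − 20.220 = 0.490
ΔCt(tumor) = 23.440 − 20.260 = 3.180
ΔΔCt = 3.180 − 0.490 = 2.690
Fold change = 2^(−2.690) = 0.1550

0.155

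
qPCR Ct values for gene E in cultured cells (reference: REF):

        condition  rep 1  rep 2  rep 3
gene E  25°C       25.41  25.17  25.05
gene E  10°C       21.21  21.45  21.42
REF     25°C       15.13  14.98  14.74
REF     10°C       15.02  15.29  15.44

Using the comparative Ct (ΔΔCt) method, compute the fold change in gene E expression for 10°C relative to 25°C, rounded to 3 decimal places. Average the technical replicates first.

Mean Ct: gene E 25°C 25.210; gene E 10°C 21.360; REF 25°C 14.950; REF 10°C 15.250
ΔCt(25°C) = 25.210 − 14.950 = 10.260
ΔCt(10°C) = 21.360 − 15.250 = 6.110
ΔΔCt = 6.110 − 10.260 = -4.150
Fold change = 2^(−(-4.150)) = 2^4.150 = 17.7531

17.753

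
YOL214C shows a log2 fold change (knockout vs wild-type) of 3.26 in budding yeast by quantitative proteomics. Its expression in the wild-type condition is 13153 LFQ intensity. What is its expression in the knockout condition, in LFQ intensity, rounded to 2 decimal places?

126003.50

Fold change = 2^(3.26) = 9.5798
knockout expression = 13153 × 9.5798 = 126003.50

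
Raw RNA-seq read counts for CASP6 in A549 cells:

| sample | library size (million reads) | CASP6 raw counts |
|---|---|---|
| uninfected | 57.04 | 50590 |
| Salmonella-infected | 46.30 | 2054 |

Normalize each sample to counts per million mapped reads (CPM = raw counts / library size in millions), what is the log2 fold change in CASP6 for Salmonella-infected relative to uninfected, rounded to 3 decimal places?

-4.321

CPM(uninfected) = 50590 / 57.04 = 886.9215
CPM(Salmonella-infected) = 2054 / 46.30 = 44.3629
Fold change = 44.3629 / 886.9215 = 0.05002
log2(0.05002) = -4.3214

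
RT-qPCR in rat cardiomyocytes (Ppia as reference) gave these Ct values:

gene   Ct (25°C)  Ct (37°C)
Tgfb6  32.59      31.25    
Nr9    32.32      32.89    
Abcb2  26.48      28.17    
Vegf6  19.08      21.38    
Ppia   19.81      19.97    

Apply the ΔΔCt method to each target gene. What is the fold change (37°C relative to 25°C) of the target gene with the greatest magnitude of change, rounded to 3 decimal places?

0.227

Tgfb6: ΔΔCt = (31.25−19.97) − (32.59−19.81) = 11.28 − 12.78 = -1.50; fold change = 2^1.50 = 2.828
Nr9: ΔΔCt = (32.89−19.97) − (32.32−19.81) = 12.92 − 12.51 = 0.41; fold change = 2^-0.41 = 0.753
Abcb2: ΔΔCt = (28.17−19.97) − (26.48−19.81) = 8.20 − 6.67 = 1.53; fold change = 2^-1.53 = 0.346
Vegf6: ΔΔCt = (21.38−19.97) − (19.08−19.81) = 1.41 − (-0.73) = 2.14; fold change = 2^-2.14 = 0.227
Vegf6 has the largest |ΔΔCt| = 2.14.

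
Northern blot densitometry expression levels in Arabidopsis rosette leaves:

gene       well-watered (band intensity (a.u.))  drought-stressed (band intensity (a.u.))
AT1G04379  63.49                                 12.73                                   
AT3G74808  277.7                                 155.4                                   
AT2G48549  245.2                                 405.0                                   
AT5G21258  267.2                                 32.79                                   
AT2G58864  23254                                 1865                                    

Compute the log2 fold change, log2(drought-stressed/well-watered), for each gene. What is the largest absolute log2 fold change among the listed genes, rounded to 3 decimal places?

3.640

log2(12.73/63.49) = -2.318  (AT1G04379)
log2(155.4/277.7) = -0.838  (AT3G74808)
log2(405.0/245.2) = 0.724  (AT2G48549)
log2(32.79/267.2) = -3.027  (AT5G21258)
log2(1865/23254) = -3.640  (AT2G58864)
The largest magnitude belongs to AT2G58864.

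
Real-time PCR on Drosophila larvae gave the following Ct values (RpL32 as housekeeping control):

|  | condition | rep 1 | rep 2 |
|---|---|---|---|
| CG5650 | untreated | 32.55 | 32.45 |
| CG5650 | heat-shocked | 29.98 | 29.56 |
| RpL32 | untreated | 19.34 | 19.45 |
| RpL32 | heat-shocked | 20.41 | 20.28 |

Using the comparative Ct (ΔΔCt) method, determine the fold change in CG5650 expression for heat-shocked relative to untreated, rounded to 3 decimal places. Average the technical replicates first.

Mean Ct: CG5650 untreated 32.500; CG5650 heat-shocked 29.770; RpL32 untreated 19.395; RpL32 heat-shocked 20.345
ΔCt(untreated) = 32.500 − 19.395 = 13.105
ΔCt(heat-shocked) = 29.770 − 20.345 = 9.425
ΔΔCt = 9.425 − 13.105 = -3.680
Fold change = 2^(−(-3.680)) = 2^3.680 = 12.8171

12.817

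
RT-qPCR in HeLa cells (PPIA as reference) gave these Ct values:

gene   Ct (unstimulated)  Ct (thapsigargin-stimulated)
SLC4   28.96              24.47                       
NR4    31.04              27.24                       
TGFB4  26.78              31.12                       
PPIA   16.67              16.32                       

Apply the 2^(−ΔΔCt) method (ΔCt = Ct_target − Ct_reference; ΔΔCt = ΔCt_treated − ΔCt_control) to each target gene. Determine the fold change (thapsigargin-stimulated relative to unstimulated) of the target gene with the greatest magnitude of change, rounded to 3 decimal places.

0.039

SLC4: ΔΔCt = (24.47−16.32) − (28.96−16.67) = 8.15 − 12.29 = -4.14; fold change = 2^4.14 = 17.630
NR4: ΔΔCt = (27.24−16.32) − (31.04−16.67) = 10.92 − 14.37 = -3.45; fold change = 2^3.45 = 10.928
TGFB4: ΔΔCt = (31.12−16.32) − (26.78−16.67) = 14.80 − 10.11 = 4.69; fold change = 2^-4.69 = 0.039
TGFB4 has the largest |ΔΔCt| = 4.69.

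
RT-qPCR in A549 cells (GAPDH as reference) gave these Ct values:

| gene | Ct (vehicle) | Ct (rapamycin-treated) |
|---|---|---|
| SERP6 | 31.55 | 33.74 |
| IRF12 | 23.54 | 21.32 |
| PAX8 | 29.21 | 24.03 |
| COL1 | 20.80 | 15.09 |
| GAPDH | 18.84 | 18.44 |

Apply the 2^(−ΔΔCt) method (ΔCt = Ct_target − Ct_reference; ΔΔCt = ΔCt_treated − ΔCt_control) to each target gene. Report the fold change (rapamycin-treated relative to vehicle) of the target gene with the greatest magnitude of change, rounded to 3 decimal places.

39.671

SERP6: ΔΔCt = (33.74−18.44) − (31.55−18.84) = 15.30 − 12.71 = 2.59; fold change = 2^-2.59 = 0.166
IRF12: ΔΔCt = (21.32−18.44) − (23.54−18.84) = 2.88 − 4.70 = -1.82; fold change = 2^1.82 = 3.531
PAX8: ΔΔCt = (24.03−18.44) − (29.21−18.84) = 5.59 − 10.37 = -4.78; fold change = 2^4.78 = 27.474
COL1: ΔΔCt = (15.09−18.44) − (20.80−18.84) = -3.35 − 1.96 = -5.31; fold change = 2^5.31 = 39.671
COL1 has the largest |ΔΔCt| = 5.31.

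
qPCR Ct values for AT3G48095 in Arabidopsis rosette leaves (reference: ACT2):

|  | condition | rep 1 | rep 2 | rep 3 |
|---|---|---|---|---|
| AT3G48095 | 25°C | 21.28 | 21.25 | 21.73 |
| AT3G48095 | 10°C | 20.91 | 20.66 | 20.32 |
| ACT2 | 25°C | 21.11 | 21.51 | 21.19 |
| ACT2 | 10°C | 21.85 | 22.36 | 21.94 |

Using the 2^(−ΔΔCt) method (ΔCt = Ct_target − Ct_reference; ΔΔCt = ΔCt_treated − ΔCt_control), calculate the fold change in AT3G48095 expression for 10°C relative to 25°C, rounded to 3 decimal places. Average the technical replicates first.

Mean Ct: AT3G48095 25°C 21.420; AT3G48095 10°C 20.630; ACT2 25°C 21.270; ACT2 10°C 22.050
ΔCt(25°C) = 21.420 − 21.270 = 0.150
ΔCt(10°C) = 20.630 − 22.050 = -1.420
ΔΔCt = -1.420 − 0.150 = -1.570
Fold change = 2^(−(-1.570)) = 2^1.570 = 2.9690

2.969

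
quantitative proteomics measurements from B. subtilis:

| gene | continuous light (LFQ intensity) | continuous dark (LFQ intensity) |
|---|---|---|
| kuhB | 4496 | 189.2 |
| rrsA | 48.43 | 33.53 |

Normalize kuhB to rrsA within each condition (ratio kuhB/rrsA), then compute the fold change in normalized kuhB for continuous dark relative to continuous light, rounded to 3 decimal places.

0.061

kuhB/rrsA (continuous light) = 4496 / 48.43 = 92.835
kuhB/rrsA (continuous dark) = 189.2 / 33.53 = 5.6427
Fold change = 5.6427 / 92.835 = 0.0608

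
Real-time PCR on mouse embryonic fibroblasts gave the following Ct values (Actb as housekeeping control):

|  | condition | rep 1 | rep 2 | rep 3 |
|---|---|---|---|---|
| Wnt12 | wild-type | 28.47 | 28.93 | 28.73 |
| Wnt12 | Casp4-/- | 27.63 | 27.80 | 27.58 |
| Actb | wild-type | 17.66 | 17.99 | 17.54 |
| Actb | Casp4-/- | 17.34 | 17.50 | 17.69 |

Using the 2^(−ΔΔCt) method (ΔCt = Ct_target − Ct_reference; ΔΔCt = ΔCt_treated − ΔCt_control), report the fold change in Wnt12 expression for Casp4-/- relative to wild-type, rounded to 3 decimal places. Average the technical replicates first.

Mean Ct: Wnt12 wild-type 28.710; Wnt12 Casp4-/- 27.670; Actb wild-type 17.730; Actb Casp4-/- 17.510
ΔCt(wild-type) = 28.710 − 17.730 = 10.980
ΔCt(Casp4-/-) = 27.670 − 17.510 = 10.160
ΔΔCt = 10.160 − 10.980 = -0.820
Fold change = 2^(−(-0.820)) = 2^0.820 = 1.7654

1.765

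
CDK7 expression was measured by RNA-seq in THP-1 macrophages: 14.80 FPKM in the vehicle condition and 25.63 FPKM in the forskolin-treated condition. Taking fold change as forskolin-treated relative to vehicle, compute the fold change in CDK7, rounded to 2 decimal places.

1.73

Fold change = 25.63 / 14.80 = 1.732
CDK7 is upregulated.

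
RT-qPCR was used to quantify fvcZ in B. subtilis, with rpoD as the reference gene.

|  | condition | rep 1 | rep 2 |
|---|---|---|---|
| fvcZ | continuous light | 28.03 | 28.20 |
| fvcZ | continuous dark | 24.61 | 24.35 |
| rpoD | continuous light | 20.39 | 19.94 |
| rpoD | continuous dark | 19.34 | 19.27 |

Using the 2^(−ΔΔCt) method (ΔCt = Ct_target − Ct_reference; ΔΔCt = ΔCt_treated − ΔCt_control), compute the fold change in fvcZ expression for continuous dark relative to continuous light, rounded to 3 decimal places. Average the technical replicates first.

Mean Ct: fvcZ continuous light 28.115; fvcZ continuous dark 24.480; rpoD continuous light 20.165; rpoD continuous dark 19.305
ΔCt(continuous light) = 28.115 − 20.165 = 7.950
ΔCt(continuous dark) = 24.480 − 19.305 = 5.175
ΔΔCt = 5.175 − 7.950 = -2.775
Fold change = 2^(−(-2.775)) = 2^2.775 = 6.8448

6.845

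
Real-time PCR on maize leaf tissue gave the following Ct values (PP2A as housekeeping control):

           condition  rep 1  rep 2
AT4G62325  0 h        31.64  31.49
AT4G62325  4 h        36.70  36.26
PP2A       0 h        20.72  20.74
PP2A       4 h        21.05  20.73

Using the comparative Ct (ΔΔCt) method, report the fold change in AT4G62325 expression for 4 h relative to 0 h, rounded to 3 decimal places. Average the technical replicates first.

Mean Ct: AT4G62325 0 h 31.565; AT4G62325 4 h 36.480; PP2A 0 h 20.730; PP2A 4 h 20.890
ΔCt(0 h) = 31.565 − 20.730 = 10.835
ΔCt(4 h) = 36.480 − 20.890 = 15.590
ΔΔCt = 15.590 − 10.835 = 4.755
Fold change = 2^(−4.755) = 0.0370

0.037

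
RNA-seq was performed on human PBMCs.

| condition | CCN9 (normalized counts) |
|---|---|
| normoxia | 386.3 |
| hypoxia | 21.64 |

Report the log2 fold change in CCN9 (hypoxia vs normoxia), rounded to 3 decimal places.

Fold change = 21.64 / 386.3 = 0.0560
log2(0.0560) = -4.1579

-4.158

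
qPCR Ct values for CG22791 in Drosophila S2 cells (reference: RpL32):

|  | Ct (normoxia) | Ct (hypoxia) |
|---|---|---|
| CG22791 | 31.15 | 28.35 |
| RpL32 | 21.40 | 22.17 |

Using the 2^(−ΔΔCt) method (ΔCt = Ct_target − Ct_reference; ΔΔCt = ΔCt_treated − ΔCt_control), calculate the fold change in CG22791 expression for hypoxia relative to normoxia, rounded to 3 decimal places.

11.876

ΔCt(normoxia) = 31.150 − 21.400 = 9.750
ΔCt(hypoxia) = 28.350 − 22.170 = 6.180
ΔΔCt = 6.180 − 9.750 = -3.570
Fold change = 2^(−(-3.570)) = 2^3.570 = 11.8762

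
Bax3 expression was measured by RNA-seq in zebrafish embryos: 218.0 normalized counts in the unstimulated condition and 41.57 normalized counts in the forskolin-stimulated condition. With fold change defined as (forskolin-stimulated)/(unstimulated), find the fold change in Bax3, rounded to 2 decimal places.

0.19

Fold change = 41.57 / 218.0 = 0.191
Bax3 is downregulated.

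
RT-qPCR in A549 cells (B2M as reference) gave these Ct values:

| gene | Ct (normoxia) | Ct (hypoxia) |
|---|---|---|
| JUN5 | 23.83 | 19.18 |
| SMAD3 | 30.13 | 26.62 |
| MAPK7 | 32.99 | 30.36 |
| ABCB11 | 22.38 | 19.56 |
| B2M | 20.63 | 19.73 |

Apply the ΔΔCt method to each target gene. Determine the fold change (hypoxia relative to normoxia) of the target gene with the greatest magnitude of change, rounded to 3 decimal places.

JUN5: ΔΔCt = (19.18−19.73) − (23.83−20.63) = -0.55 − 3.20 = -3.75; fold change = 2^3.75 = 13.454
SMAD3: ΔΔCt = (26.62−19.73) − (30.13−20.63) = 6.89 − 9.50 = -2.61; fold change = 2^2.61 = 6.105
MAPK7: ΔΔCt = (30.36−19.73) − (32.99−20.63) = 10.63 − 12.36 = -1.73; fold change = 2^1.73 = 3.317
ABCB11: ΔΔCt = (19.56−19.73) − (22.38−20.63) = -0.17 − 1.75 = -1.92; fold change = 2^1.92 = 3.784
JUN5 has the largest |ΔΔCt| = 3.75.

13.454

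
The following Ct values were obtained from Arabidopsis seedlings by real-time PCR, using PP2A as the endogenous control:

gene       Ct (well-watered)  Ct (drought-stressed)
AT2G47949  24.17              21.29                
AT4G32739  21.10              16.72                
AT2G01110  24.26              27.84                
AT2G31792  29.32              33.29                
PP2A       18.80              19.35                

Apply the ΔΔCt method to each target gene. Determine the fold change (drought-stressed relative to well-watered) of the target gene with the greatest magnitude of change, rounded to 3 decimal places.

30.484

AT2G47949: ΔΔCt = (21.29−19.35) − (24.17−18.80) = 1.94 − 5.37 = -3.43; fold change = 2^3.43 = 10.778
AT4G32739: ΔΔCt = (16.72−19.35) − (21.10−18.80) = -2.63 − 2.30 = -4.93; fold change = 2^4.93 = 30.484
AT2G01110: ΔΔCt = (27.84−19.35) − (24.26−18.80) = 8.49 − 5.46 = 3.03; fold change = 2^-3.03 = 0.122
AT2G31792: ΔΔCt = (33.29−19.35) − (29.32−18.80) = 13.94 − 10.52 = 3.42; fold change = 2^-3.42 = 0.093
AT4G32739 has the largest |ΔΔCt| = 4.93.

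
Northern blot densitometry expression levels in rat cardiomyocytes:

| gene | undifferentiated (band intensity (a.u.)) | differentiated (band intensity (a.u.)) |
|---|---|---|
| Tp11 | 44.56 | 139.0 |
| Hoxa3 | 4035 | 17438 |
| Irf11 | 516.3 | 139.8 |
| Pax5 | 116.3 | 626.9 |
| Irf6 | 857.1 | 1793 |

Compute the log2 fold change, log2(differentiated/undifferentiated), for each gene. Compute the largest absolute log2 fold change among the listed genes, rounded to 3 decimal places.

2.430

log2(139.0/44.56) = 1.641  (Tp11)
log2(17438/4035) = 2.112  (Hoxa3)
log2(139.8/516.3) = -1.885  (Irf11)
log2(626.9/116.3) = 2.430  (Pax5)
log2(1793/857.1) = 1.065  (Irf6)
The largest magnitude belongs to Pax5.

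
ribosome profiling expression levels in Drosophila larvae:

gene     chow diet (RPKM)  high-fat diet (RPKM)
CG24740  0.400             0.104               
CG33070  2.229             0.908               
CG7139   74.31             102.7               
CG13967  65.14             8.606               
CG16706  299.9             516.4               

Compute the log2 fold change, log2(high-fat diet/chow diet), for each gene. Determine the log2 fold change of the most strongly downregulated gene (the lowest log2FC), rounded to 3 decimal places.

log2(0.104/0.400) = -1.943  (CG24740)
log2(0.908/2.229) = -1.296  (CG33070)
log2(102.7/74.31) = 0.467  (CG7139)
log2(8.606/65.14) = -2.920  (CG13967)
log2(516.4/299.9) = 0.784  (CG16706)
CG13967 is most strongly downregulated.

-2.920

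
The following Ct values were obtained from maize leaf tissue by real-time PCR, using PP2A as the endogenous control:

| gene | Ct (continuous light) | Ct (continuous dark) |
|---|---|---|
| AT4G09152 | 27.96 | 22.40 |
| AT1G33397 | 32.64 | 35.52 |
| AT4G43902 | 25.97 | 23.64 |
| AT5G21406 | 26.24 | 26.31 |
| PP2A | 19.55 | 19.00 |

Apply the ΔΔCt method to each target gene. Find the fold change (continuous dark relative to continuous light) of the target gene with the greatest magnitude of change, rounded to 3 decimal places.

32.223

AT4G09152: ΔΔCt = (22.40−19.00) − (27.96−19.55) = 3.40 − 8.41 = -5.01; fold change = 2^5.01 = 32.223
AT1G33397: ΔΔCt = (35.52−19.00) − (32.64−19.55) = 16.52 − 13.09 = 3.43; fold change = 2^-3.43 = 0.093
AT4G43902: ΔΔCt = (23.64−19.00) − (25.97−19.55) = 4.64 − 6.42 = -1.78; fold change = 2^1.78 = 3.434
AT5G21406: ΔΔCt = (26.31−19.00) − (26.24−19.55) = 7.31 − 6.69 = 0.62; fold change = 2^-0.62 = 0.651
AT4G09152 has the largest |ΔΔCt| = 5.01.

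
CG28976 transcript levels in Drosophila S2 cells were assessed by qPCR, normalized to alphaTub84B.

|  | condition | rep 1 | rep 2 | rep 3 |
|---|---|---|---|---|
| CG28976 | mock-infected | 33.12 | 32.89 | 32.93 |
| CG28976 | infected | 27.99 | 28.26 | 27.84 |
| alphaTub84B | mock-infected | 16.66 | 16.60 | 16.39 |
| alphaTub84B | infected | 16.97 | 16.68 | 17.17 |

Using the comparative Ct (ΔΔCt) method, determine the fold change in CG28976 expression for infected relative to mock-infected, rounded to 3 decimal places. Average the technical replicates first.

Mean Ct: CG28976 mock-infected 32.980; CG28976 infected 28.030; alphaTub84B mock-infected 16.550; alphaTub84B infected 16.940
ΔCt(mock-infected) = 32.980 − 16.550 = 16.430
ΔCt(infected) = 28.030 − 16.940 = 11.090
ΔΔCt = 11.090 − 16.430 = -5.340
Fold change = 2^(−(-5.340)) = 2^5.340 = 40.5042

40.504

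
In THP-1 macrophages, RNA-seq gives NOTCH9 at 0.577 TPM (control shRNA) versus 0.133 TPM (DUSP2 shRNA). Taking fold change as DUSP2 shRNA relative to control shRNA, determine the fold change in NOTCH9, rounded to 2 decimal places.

0.23

Fold change = 0.133 / 0.577 = 0.231
NOTCH9 is downregulated.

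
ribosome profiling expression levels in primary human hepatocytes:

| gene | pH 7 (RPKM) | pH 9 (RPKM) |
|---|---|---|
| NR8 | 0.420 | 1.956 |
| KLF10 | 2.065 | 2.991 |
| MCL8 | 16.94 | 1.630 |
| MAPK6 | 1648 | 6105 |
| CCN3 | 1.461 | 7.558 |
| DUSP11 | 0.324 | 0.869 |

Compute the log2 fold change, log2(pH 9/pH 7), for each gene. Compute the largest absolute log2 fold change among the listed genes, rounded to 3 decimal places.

3.377

log2(1.956/0.420) = 2.219  (NR8)
log2(2.991/2.065) = 0.534  (KLF10)
log2(1.630/16.94) = -3.377  (MCL8)
log2(6105/1648) = 1.889  (MAPK6)
log2(7.558/1.461) = 2.371  (CCN3)
log2(0.869/0.324) = 1.423  (DUSP11)
The largest magnitude belongs to MCL8.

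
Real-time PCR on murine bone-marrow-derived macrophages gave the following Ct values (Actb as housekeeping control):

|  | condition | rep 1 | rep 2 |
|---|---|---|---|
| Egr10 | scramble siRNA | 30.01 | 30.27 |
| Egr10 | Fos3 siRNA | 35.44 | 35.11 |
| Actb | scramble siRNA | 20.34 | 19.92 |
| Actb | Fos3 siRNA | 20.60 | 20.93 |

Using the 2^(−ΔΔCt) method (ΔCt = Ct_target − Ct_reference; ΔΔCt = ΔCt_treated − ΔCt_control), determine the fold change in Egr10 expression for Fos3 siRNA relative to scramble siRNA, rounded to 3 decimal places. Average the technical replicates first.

Mean Ct: Egr10 scramble siRNA 30.140; Egr10 Fos3 siRNA 35.275; Actb scramble siRNA 20.130; Actb Fos3 siRNA 20.765
ΔCt(scramble siRNA) = 30.140 − 20.130 = 10.010
ΔCt(Fos3 siRNA) = 35.275 − 20.765 = 14.510
ΔΔCt = 14.510 − 10.010 = 4.500
Fold change = 2^(−4.500) = 0.0442

0.044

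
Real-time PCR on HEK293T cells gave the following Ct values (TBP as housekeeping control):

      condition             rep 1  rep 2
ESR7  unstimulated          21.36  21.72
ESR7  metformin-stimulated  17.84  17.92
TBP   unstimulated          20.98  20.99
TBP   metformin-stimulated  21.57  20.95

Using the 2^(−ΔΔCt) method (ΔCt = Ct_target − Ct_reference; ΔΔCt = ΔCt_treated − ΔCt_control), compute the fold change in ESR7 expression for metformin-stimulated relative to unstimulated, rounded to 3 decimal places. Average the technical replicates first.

Mean Ct: ESR7 unstimulated 21.540; ESR7 metformin-stimulated 17.880; TBP unstimulated 20.985; TBP metformin-stimulated 21.260
ΔCt(unstimulated) = 21.540 − 20.985 = 0.555
ΔCt(metformin-stimulated) = 17.880 − 21.260 = -3.380
ΔΔCt = -3.380 − 0.555 = -3.935
Fold change = 2^(−(-3.935)) = 2^3.935 = 15.2951

15.295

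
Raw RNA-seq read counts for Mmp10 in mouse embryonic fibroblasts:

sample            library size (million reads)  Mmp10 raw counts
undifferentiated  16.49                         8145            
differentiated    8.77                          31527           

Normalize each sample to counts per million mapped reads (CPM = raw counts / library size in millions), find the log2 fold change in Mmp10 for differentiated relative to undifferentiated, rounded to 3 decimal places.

2.864

CPM(undifferentiated) = 8145 / 16.49 = 493.9357
CPM(differentiated) = 31527 / 8.77 = 3594.8689
Fold change = 3594.8689 / 493.9357 = 7.27801
log2(7.27801) = 2.8635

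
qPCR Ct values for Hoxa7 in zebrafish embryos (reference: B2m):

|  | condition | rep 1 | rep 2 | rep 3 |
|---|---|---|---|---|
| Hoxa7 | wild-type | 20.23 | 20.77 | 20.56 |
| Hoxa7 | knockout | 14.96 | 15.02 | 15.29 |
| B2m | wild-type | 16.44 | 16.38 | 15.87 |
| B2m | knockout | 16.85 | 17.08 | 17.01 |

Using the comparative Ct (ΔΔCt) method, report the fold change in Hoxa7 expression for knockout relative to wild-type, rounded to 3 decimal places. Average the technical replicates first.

Mean Ct: Hoxa7 wild-type 20.520; Hoxa7 knockout 15.090; B2m wild-type 16.230; B2m knockout 16.980
ΔCt(wild-type) = 20.520 − 16.230 = 4.290
ΔCt(knockout) = 15.090 − 16.980 = -1.890
ΔΔCt = -1.890 − 4.290 = -6.180
Fold change = 2^(−(-6.180)) = 2^6.180 = 72.5046

72.505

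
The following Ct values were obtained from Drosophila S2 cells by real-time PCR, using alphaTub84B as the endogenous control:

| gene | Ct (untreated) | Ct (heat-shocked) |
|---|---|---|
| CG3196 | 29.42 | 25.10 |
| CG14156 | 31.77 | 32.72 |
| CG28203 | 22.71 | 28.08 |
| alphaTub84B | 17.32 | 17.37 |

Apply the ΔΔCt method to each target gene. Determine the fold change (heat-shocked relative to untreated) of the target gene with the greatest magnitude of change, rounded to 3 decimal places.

0.025

CG3196: ΔΔCt = (25.10−17.37) − (29.42−17.32) = 7.73 − 12.10 = -4.37; fold change = 2^4.37 = 20.678
CG14156: ΔΔCt = (32.72−17.37) − (31.77−17.32) = 15.35 − 14.45 = 0.90; fold change = 2^-0.90 = 0.536
CG28203: ΔΔCt = (28.08−17.37) − (22.71−17.32) = 10.71 − 5.39 = 5.32; fold change = 2^-5.32 = 0.025
CG28203 has the largest |ΔΔCt| = 5.32.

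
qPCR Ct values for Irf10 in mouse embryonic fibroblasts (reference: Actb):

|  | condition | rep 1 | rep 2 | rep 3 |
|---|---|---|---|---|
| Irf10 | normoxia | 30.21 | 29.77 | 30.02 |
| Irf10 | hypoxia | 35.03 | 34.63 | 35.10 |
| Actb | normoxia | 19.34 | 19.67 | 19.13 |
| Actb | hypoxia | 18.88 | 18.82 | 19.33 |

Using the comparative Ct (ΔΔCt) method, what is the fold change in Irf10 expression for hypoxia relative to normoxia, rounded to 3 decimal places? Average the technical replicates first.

0.026

Mean Ct: Irf10 normoxia 30.000; Irf10 hypoxia 34.920; Actb normoxia 19.380; Actb hypoxia 19.010
ΔCt(normoxia) = 30.000 − 19.380 = 10.620
ΔCt(hypoxia) = 34.920 − 19.010 = 15.910
ΔΔCt = 15.910 − 10.620 = 5.290
Fold change = 2^(−5.290) = 0.0256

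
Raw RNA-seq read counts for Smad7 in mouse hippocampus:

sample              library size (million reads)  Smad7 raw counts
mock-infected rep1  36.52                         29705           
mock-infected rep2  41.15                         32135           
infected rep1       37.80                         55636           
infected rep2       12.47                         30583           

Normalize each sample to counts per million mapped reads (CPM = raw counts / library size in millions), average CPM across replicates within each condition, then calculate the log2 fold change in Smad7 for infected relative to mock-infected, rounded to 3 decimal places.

1.300

CPM(mock-infected rep1) = 29705 / 36.52 = 813.3899
CPM(mock-infected rep2) = 32135 / 41.15 = 780.9235
CPM(infected rep1) = 55636 / 37.80 = 1471.8519
CPM(infected rep2) = 30583 / 12.47 = 2452.5261
mean CPM(mock-infected) = 797.1567; mean CPM(infected) = 1962.1890
Fold change = 1962.1890 / 797.1567 = 2.46148
log2(2.46148) = 1.2995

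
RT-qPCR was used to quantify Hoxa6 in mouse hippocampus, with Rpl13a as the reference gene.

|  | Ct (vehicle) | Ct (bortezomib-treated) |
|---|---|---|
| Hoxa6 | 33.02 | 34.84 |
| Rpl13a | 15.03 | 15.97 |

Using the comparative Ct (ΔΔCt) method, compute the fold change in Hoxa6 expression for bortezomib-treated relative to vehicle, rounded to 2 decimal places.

ΔCt(vehicle) = 33.020 − 15.030 = 17.990
ΔCt(bortezomib-treated) = 34.840 − 15.970 = 18.870
ΔΔCt = 18.870 − 17.990 = 0.880
Fold change = 2^(−0.880) = 0.543

0.54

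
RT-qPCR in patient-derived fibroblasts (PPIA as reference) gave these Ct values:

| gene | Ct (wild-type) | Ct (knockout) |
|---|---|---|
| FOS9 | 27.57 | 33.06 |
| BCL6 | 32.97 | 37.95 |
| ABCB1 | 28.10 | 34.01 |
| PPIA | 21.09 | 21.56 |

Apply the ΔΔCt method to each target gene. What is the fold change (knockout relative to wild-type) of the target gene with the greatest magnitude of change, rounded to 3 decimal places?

FOS9: ΔΔCt = (33.06−21.56) − (27.57−21.09) = 11.50 − 6.48 = 5.02; fold change = 2^-5.02 = 0.031
BCL6: ΔΔCt = (37.95−21.56) − (32.97−21.09) = 16.39 − 11.88 = 4.51; fold change = 2^-4.51 = 0.044
ABCB1: ΔΔCt = (34.01−21.56) − (28.10−21.09) = 12.45 − 7.01 = 5.44; fold change = 2^-5.44 = 0.023
ABCB1 has the largest |ΔΔCt| = 5.44.

0.023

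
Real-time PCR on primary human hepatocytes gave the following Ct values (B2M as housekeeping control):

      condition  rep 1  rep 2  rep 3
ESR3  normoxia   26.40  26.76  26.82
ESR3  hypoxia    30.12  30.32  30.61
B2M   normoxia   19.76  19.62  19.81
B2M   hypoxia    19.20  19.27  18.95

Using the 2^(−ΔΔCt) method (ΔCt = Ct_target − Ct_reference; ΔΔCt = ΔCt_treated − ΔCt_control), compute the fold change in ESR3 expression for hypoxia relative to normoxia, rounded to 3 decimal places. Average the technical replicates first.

Mean Ct: ESR3 normoxia 26.660; ESR3 hypoxia 30.350; B2M normoxia 19.730; B2M hypoxia 19.140
ΔCt(normoxia) = 26.660 − 19.730 = 6.930
ΔCt(hypoxia) = 30.350 − 19.140 = 11.210
ΔΔCt = 11.210 − 6.930 = 4.280
Fold change = 2^(−4.280) = 0.0515

0.051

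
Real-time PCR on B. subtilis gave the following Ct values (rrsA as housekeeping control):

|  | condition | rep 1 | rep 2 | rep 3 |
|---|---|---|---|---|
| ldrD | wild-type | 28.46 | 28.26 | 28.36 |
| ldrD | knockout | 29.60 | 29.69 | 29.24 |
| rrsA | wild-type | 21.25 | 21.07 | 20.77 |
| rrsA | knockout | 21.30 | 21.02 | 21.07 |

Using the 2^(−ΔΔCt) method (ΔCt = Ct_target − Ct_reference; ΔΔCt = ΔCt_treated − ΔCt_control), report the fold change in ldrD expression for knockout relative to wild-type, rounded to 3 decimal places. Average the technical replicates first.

0.483

Mean Ct: ldrD wild-type 28.360; ldrD knockout 29.510; rrsA wild-type 21.030; rrsA knockout 21.130
ΔCt(wild-type) = 28.360 − 21.030 = 7.330
ΔCt(knockout) = 29.510 − 21.130 = 8.380
ΔΔCt = 8.380 − 7.330 = 1.050
Fold change = 2^(−1.050) = 0.4830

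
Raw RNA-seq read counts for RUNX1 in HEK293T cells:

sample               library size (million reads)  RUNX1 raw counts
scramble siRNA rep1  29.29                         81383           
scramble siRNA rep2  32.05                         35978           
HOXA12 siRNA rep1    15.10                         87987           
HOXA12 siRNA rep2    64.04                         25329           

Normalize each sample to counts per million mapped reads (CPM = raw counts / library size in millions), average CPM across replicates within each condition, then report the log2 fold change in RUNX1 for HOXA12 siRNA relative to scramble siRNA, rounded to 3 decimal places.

CPM(scramble siRNA rep1) = 81383 / 29.29 = 2778.5251
CPM(scramble siRNA rep2) = 35978 / 32.05 = 1122.5585
CPM(HOXA12 siRNA rep1) = 87987 / 15.10 = 5826.9536
CPM(HOXA12 siRNA rep2) = 25329 / 64.04 = 395.5184
mean CPM(scramble siRNA) = 1950.5418; mean CPM(HOXA12 siRNA) = 3111.2360
Fold change = 3111.2360 / 1950.5418 = 1.59506
log2(1.59506) = 0.6736

0.674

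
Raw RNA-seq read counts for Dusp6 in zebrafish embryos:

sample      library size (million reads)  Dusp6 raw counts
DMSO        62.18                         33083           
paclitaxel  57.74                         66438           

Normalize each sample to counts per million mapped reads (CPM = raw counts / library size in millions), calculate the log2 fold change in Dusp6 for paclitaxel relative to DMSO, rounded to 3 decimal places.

CPM(DMSO) = 33083 / 62.18 = 532.0521
CPM(paclitaxel) = 66438 / 57.74 = 1150.6408
Fold change = 1150.6408 / 532.0521 = 2.16265
log2(2.16265) = 1.1128

1.113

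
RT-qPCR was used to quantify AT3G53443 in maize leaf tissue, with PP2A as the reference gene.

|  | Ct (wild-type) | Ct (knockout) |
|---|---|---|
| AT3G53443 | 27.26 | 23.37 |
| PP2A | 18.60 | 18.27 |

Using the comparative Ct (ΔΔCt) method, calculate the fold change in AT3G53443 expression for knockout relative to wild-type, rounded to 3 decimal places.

11.794

ΔCt(wild-type) = 27.260 − 18.600 = 8.660
ΔCt(knockout) = 23.370 − 18.270 = 5.100
ΔΔCt = 5.100 − 8.660 = -3.560
Fold change = 2^(−(-3.560)) = 2^3.560 = 11.7942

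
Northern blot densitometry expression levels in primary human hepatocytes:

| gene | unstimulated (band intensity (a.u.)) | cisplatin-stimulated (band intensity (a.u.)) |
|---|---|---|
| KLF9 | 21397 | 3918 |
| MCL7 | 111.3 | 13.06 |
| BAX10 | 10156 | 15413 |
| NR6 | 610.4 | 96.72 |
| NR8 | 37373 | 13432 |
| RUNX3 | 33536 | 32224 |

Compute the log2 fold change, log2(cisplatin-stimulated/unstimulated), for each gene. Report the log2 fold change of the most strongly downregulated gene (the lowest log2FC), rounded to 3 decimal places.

log2(3918/21397) = -2.449  (KLF9)
log2(13.06/111.3) = -3.091  (MCL7)
log2(15413/10156) = 0.602  (BAX10)
log2(96.72/610.4) = -2.658  (NR6)
log2(13432/37373) = -1.476  (NR8)
log2(32224/33536) = -0.058  (RUNX3)
MCL7 is most strongly downregulated.

-3.091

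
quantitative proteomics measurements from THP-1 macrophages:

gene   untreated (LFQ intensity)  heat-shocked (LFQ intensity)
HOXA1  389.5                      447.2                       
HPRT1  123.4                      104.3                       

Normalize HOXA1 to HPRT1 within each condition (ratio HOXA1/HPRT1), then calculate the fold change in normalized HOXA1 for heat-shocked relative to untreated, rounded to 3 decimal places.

HOXA1/HPRT1 (untreated) = 389.5 / 123.4 = 3.1564
HOXA1/HPRT1 (heat-shocked) = 447.2 / 104.3 = 4.2876
Fold change = 4.2876 / 3.1564 = 1.3584

1.358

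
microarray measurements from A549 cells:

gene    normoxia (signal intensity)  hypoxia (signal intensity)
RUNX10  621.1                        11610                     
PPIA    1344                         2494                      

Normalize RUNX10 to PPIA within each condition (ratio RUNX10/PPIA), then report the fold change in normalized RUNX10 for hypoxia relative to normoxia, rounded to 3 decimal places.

10.073

RUNX10/PPIA (normoxia) = 621.1 / 1344 = 0.46213
RUNX10/PPIA (hypoxia) = 11610 / 2494 = 4.6552
Fold change = 4.6552 / 0.46213 = 10.0733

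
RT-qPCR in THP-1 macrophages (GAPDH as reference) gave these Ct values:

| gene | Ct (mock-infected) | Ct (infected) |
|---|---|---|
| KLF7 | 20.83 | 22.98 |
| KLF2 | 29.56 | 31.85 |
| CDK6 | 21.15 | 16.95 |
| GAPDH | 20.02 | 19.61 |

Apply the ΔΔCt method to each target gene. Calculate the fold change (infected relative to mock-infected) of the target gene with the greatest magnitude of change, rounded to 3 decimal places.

13.833

KLF7: ΔΔCt = (22.98−19.61) − (20.83−20.02) = 3.37 − 0.81 = 2.56; fold change = 2^-2.56 = 0.170
KLF2: ΔΔCt = (31.85−19.61) − (29.56−20.02) = 12.24 − 9.54 = 2.70; fold change = 2^-2.70 = 0.154
CDK6: ΔΔCt = (16.95−19.61) − (21.15−20.02) = -2.66 − 1.13 = -3.79; fold change = 2^3.79 = 13.833
CDK6 has the largest |ΔΔCt| = 3.79.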